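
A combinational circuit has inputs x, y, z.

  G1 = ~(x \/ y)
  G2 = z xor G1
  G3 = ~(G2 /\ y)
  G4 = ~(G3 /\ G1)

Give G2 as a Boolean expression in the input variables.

z xor (~(x \/ y))

G1 = ~(x \/ y)
G2 = z xor G1 = z xor (~(x \/ y))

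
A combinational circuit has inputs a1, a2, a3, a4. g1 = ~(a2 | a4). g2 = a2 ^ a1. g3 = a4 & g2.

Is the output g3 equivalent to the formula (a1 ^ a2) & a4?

g2 = a2 ^ a1
g3 = a4 & g2 = a4 & (a2 ^ a1)
At a1=0, a2=0, a3=0, a4=0: circuit gives 0, formula gives 0.
At a1=0, a2=1, a3=0, a4=1: circuit gives 1, formula gives 1.
Agrees on all 16 inputs.

Yes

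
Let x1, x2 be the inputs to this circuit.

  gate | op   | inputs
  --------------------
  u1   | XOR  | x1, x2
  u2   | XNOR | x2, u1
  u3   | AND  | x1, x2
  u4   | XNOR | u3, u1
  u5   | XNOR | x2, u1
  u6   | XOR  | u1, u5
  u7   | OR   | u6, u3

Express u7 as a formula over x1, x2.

u1 = x1 XOR x2
u3 = x1 AND x2
u5 = x2 XNOR u1 = x2 XNOR (x1 XOR x2)
u6 = u1 XOR u5 = (x1 XOR x2) XOR (x2 XNOR (x1 XOR x2))
u7 = u6 OR u3 = ((x1 XOR x2) XOR (x2 XNOR (x1 XOR x2))) OR (x1 AND x2)

((x1 XOR x2) XOR (x2 XNOR (x1 XOR x2))) OR (x1 AND x2)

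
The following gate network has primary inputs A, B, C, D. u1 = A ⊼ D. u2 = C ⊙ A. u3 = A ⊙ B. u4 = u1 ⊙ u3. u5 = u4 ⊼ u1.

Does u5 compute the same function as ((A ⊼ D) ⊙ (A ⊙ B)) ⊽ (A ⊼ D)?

u1 = A ⊼ D
u3 = A ⊙ B
u4 = u1 ⊙ u3 = (A ⊼ D) ⊙ (A ⊙ B)
u5 = u4 ⊼ u1 = ((A ⊼ D) ⊙ (A ⊙ B)) ⊼ (A ⊼ D)
At A=0, B=1, C=0, D=0: circuit gives 1, formula gives 0.

No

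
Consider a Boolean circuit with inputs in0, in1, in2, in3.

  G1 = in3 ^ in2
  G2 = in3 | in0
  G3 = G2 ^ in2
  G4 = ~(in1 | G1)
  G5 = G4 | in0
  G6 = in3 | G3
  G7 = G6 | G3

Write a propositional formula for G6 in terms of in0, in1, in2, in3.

G2 = in3 | in0
G3 = G2 ^ in2 = (in3 | in0) ^ in2
G6 = in3 | G3 = in3 | ((in3 | in0) ^ in2)

in3 | ((in3 | in0) ^ in2)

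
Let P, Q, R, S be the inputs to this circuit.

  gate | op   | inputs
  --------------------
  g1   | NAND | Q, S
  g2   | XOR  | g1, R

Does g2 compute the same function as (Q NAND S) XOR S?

No

g1 = Q NAND S
g2 = g1 XOR R = (Q NAND S) XOR R
At P=0, Q=0, R=0, S=1: circuit gives 1, formula gives 0.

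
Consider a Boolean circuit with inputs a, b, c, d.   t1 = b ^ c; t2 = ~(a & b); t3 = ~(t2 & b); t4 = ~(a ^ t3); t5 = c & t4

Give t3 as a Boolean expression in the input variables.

t2 = ~(a & b)
t3 = ~(t2 & b) = ~((~(a & b)) & b)

~((~(a & b)) & b)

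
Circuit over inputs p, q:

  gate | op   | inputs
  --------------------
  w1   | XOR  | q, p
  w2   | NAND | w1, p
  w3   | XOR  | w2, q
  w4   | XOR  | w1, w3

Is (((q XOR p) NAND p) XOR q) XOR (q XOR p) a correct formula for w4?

Yes

w1 = q XOR p
w2 = w1 NAND p = (q XOR p) NAND p
w3 = w2 XOR q = ((q XOR p) NAND p) XOR q
w4 = w1 XOR w3 = (q XOR p) XOR (((q XOR p) NAND p) XOR q)
At p=1, q=1: circuit gives 0, formula gives 0.
At p=0, q=0: circuit gives 1, formula gives 1.
Agrees on all 4 inputs.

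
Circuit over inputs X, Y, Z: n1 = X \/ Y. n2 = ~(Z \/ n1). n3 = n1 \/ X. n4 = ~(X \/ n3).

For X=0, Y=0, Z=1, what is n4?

n1 = 0 \/ 0 = 0
n3 = 0 \/ 0 = 0
n4 = ~(0 \/ 0) = 1

1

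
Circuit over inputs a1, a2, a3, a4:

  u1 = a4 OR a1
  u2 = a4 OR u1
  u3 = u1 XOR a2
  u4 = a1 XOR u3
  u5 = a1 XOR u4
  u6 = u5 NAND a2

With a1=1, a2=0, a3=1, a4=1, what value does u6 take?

u1 = 1 OR 1 = 1
u3 = 1 XOR 0 = 1
u4 = 1 XOR 1 = 0
u5 = 1 XOR 0 = 1
u6 = 1 NAND 0 = 1

1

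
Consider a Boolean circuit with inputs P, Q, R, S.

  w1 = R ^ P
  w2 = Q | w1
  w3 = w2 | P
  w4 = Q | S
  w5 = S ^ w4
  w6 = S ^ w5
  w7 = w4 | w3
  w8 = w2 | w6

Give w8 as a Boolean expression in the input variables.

w1 = R ^ P
w2 = Q | w1 = Q | (R ^ P)
w4 = Q | S
w5 = S ^ w4 = S ^ (Q | S)
w6 = S ^ w5 = S ^ (S ^ (Q | S))
w8 = w2 | w6 = (Q | (R ^ P)) | (S ^ (S ^ (Q | S)))

(Q | (R ^ P)) | (S ^ (S ^ (Q | S)))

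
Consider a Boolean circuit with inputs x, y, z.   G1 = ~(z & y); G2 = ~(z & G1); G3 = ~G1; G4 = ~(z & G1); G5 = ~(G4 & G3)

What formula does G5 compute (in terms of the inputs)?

G1 = ~(z & y)
G3 = ~G1 = ~(~(z & y))
G4 = ~(z & G1) = ~(z & (~(z & y)))
G5 = ~(G4 & G3) = ~((~(z & (~(z & y)))) & ~(~(z & y)))

~((~(z & (~(z & y)))) & ~(~(z & y)))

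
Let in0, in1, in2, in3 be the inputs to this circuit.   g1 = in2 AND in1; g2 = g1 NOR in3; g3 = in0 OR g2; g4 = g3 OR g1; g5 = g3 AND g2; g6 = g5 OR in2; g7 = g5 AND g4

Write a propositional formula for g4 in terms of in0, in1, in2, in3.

(in0 OR ((in2 AND in1) NOR in3)) OR (in2 AND in1)

g1 = in2 AND in1
g2 = g1 NOR in3 = (in2 AND in1) NOR in3
g3 = in0 OR g2 = in0 OR ((in2 AND in1) NOR in3)
g4 = g3 OR g1 = (in0 OR ((in2 AND in1) NOR in3)) OR (in2 AND in1)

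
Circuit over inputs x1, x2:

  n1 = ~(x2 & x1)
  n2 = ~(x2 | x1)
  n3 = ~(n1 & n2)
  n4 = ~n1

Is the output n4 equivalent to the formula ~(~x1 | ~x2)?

Yes

n1 = ~(x2 & x1)
n4 = ~n1 = ~(~(x2 & x1))
At x1=0, x2=0: circuit gives 0, formula gives 0.
At x1=1, x2=1: circuit gives 1, formula gives 1.
Agrees on all 4 inputs.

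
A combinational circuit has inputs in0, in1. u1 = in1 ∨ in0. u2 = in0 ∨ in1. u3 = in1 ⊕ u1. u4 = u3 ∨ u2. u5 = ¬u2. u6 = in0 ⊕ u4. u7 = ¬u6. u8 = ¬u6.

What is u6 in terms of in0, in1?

in0 ⊕ ((in1 ⊕ (in1 ∨ in0)) ∨ (in0 ∨ in1))

u1 = in1 ∨ in0
u2 = in0 ∨ in1
u3 = in1 ⊕ u1 = in1 ⊕ (in1 ∨ in0)
u4 = u3 ∨ u2 = (in1 ⊕ (in1 ∨ in0)) ∨ (in0 ∨ in1)
u6 = in0 ⊕ u4 = in0 ⊕ ((in1 ⊕ (in1 ∨ in0)) ∨ (in0 ∨ in1))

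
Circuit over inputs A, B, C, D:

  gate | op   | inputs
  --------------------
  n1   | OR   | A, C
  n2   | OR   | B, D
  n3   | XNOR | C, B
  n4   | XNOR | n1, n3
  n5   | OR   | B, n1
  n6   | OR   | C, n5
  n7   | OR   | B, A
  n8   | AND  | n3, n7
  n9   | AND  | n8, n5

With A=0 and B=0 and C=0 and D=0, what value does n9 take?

n1 = 0 OR 0 = 0
n3 = 0 XNOR 0 = 1
n5 = 0 OR 0 = 0
n7 = 0 OR 0 = 0
n8 = 1 AND 0 = 0
n9 = 0 AND 0 = 0

0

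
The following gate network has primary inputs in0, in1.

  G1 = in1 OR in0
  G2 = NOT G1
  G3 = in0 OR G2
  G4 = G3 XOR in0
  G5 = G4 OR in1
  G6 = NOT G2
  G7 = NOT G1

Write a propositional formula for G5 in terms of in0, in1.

G1 = in1 OR in0
G2 = NOT G1 = NOT (in1 OR in0)
G3 = in0 OR G2 = in0 OR NOT (in1 OR in0)
G4 = G3 XOR in0 = (in0 OR NOT (in1 OR in0)) XOR in0
G5 = G4 OR in1 = ((in0 OR NOT (in1 OR in0)) XOR in0) OR in1

((in0 OR NOT (in1 OR in0)) XOR in0) OR in1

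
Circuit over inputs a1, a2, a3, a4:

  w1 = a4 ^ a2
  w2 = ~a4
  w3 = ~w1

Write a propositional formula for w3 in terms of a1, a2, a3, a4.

~(a4 ^ a2)

w1 = a4 ^ a2
w3 = ~w1 = ~(a4 ^ a2)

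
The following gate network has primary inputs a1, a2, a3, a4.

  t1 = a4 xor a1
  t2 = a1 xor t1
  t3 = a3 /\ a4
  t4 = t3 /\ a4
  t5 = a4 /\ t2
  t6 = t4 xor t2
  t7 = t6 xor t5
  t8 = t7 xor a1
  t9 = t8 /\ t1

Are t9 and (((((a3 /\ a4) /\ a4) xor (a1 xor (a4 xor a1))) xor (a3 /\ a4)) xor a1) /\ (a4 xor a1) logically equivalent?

t1 = a4 xor a1
t2 = a1 xor t1 = a1 xor (a4 xor a1)
t3 = a3 /\ a4
t4 = t3 /\ a4 = (a3 /\ a4) /\ a4
t5 = a4 /\ t2 = a4 /\ (a1 xor (a4 xor a1))
t6 = t4 xor t2 = ((a3 /\ a4) /\ a4) xor (a1 xor (a4 xor a1))
t7 = t6 xor t5 = (((a3 /\ a4) /\ a4) xor (a1 xor (a4 xor a1))) xor (a4 /\ (a1 xor (a4 xor a1)))
t8 = t7 xor a1 = ((((a3 /\ a4) /\ a4) xor (a1 xor (a4 xor a1))) xor (a4 /\ (a1 xor (a4 xor a1)))) xor a1
t9 = t8 /\ t1 = (((((a3 /\ a4) /\ a4) xor (a1 xor (a4 xor a1))) xor (a4 /\ (a1 xor (a4 xor a1)))) xor a1) /\ (a4 xor a1)
At a1=0, a2=0, a3=0, a4=1: circuit gives 0, formula gives 1.

No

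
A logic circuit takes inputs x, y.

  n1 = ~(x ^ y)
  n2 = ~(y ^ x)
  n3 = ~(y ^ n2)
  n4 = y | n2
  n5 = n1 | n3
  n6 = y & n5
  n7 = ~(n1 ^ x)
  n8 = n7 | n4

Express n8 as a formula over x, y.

n1 = ~(x ^ y)
n2 = ~(y ^ x)
n4 = y | n2 = y | (~(y ^ x))
n7 = ~(n1 ^ x) = ~((~(x ^ y)) ^ x)
n8 = n7 | n4 = (~((~(x ^ y)) ^ x)) | (y | (~(y ^ x)))

(~((~(x ^ y)) ^ x)) | (y | (~(y ^ x)))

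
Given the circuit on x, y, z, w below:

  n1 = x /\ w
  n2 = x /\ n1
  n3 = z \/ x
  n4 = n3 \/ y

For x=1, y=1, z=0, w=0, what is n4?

1

n3 = 0 \/ 1 = 1
n4 = 1 \/ 1 = 1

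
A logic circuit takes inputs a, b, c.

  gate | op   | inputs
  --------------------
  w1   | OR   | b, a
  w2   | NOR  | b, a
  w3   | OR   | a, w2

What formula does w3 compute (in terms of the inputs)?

w2 = b NOR a
w3 = a OR w2 = a OR (b NOR a)

a OR (b NOR a)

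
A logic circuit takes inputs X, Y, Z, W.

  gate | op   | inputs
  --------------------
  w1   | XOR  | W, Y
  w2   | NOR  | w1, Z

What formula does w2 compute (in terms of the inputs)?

(W XOR Y) NOR Z

w1 = W XOR Y
w2 = w1 NOR Z = (W XOR Y) NOR Z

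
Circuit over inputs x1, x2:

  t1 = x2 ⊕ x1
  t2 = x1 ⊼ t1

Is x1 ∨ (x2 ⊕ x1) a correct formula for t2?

No

t1 = x2 ⊕ x1
t2 = x1 ⊼ t1 = x1 ⊼ (x2 ⊕ x1)
At x1=0, x2=0: circuit gives 1, formula gives 0.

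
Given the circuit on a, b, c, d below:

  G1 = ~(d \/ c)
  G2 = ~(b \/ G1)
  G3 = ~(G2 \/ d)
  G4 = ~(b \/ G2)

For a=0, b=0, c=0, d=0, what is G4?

1

G1 = ~(0 \/ 0) = 1
G2 = ~(0 \/ 1) = 0
G4 = ~(0 \/ 0) = 1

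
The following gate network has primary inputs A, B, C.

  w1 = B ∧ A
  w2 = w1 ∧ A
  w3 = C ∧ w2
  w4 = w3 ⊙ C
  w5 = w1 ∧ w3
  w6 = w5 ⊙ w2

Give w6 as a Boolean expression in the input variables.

w1 = B ∧ A
w2 = w1 ∧ A = (B ∧ A) ∧ A
w3 = C ∧ w2 = C ∧ ((B ∧ A) ∧ A)
w5 = w1 ∧ w3 = (B ∧ A) ∧ (C ∧ ((B ∧ A) ∧ A))
w6 = w5 ⊙ w2 = ((B ∧ A) ∧ (C ∧ ((B ∧ A) ∧ A))) ⊙ ((B ∧ A) ∧ A)

((B ∧ A) ∧ (C ∧ ((B ∧ A) ∧ A))) ⊙ ((B ∧ A) ∧ A)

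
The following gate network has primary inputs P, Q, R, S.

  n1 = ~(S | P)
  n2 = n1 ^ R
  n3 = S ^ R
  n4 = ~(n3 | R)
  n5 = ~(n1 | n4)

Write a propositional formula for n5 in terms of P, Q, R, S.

~((~(S | P)) | (~((S ^ R) | R)))

n1 = ~(S | P)
n3 = S ^ R
n4 = ~(n3 | R) = ~((S ^ R) | R)
n5 = ~(n1 | n4) = ~((~(S | P)) | (~((S ^ R) | R)))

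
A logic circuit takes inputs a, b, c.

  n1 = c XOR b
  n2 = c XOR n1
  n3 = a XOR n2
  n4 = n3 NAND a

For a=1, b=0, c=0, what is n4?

n1 = 0 XOR 0 = 0
n2 = 0 XOR 0 = 0
n3 = 1 XOR 0 = 1
n4 = 1 NAND 1 = 0

0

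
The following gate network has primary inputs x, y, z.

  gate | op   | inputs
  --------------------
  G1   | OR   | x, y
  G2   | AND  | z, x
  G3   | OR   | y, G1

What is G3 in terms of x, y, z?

G1 = x OR y
G3 = y OR G1 = y OR (x OR y)

y OR (x OR y)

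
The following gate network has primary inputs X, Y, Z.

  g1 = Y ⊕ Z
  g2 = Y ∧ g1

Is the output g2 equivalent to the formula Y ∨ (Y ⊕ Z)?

g1 = Y ⊕ Z
g2 = Y ∧ g1 = Y ∧ (Y ⊕ Z)
At X=0, Y=0, Z=1: circuit gives 0, formula gives 1.

No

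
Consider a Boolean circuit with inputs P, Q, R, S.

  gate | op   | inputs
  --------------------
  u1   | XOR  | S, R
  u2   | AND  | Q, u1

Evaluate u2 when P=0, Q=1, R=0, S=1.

u1 = 1 XOR 0 = 1
u2 = 1 AND 1 = 1

1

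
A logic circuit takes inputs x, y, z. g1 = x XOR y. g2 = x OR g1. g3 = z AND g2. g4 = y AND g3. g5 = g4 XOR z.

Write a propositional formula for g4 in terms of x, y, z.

y AND (z AND (x OR (x XOR y)))

g1 = x XOR y
g2 = x OR g1 = x OR (x XOR y)
g3 = z AND g2 = z AND (x OR (x XOR y))
g4 = y AND g3 = y AND (z AND (x OR (x XOR y)))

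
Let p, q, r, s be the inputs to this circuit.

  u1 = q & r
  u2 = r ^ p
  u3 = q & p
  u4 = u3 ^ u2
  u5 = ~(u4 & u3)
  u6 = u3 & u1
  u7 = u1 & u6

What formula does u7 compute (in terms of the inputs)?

(q & r) & ((q & p) & (q & r))

u1 = q & r
u3 = q & p
u6 = u3 & u1 = (q & p) & (q & r)
u7 = u1 & u6 = (q & r) & ((q & p) & (q & r))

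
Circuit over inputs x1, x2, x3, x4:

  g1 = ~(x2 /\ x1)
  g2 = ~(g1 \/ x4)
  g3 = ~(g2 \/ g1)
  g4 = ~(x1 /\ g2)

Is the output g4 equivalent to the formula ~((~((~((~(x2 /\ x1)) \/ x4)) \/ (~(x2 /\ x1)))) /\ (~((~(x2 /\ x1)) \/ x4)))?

g1 = ~(x2 /\ x1)
g2 = ~(g1 \/ x4) = ~((~(x2 /\ x1)) \/ x4)
g4 = ~(x1 /\ g2) = ~(x1 /\ (~((~(x2 /\ x1)) \/ x4)))
At x1=1, x2=1, x3=0, x4=0: circuit gives 0, formula gives 1.

No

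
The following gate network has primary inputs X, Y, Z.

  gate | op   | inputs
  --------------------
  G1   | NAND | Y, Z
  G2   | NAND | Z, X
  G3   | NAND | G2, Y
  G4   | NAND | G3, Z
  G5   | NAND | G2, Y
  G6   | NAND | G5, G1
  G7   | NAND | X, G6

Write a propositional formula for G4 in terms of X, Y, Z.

((Z NAND X) NAND Y) NAND Z

G2 = Z NAND X
G3 = G2 NAND Y = (Z NAND X) NAND Y
G4 = G3 NAND Z = ((Z NAND X) NAND Y) NAND Z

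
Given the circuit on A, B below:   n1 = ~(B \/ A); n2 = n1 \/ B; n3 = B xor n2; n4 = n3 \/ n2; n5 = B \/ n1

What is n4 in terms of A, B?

n1 = ~(B \/ A)
n2 = n1 \/ B = (~(B \/ A)) \/ B
n3 = B xor n2 = B xor ((~(B \/ A)) \/ B)
n4 = n3 \/ n2 = (B xor ((~(B \/ A)) \/ B)) \/ ((~(B \/ A)) \/ B)

(B xor ((~(B \/ A)) \/ B)) \/ ((~(B \/ A)) \/ B)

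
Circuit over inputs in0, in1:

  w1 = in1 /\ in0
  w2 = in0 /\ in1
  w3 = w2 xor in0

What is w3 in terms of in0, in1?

w2 = in0 /\ in1
w3 = w2 xor in0 = (in0 /\ in1) xor in0

(in0 /\ in1) xor in0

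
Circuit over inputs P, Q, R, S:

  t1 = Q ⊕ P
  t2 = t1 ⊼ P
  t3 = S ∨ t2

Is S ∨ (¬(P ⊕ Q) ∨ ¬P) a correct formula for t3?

Yes

t1 = Q ⊕ P
t2 = t1 ⊼ P = (Q ⊕ P) ⊼ P
t3 = S ∨ t2 = S ∨ ((Q ⊕ P) ⊼ P)
At P=1, Q=0, R=0, S=0: circuit gives 0, formula gives 0.
At P=0, Q=0, R=0, S=0: circuit gives 1, formula gives 1.
Agrees on all 16 inputs.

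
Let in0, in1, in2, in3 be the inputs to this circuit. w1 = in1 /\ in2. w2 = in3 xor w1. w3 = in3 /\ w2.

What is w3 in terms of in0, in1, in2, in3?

w1 = in1 /\ in2
w2 = in3 xor w1 = in3 xor (in1 /\ in2)
w3 = in3 /\ w2 = in3 /\ (in3 xor (in1 /\ in2))

in3 /\ (in3 xor (in1 /\ in2))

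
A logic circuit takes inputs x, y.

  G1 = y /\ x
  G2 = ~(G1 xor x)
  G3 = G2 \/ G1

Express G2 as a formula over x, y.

~((y /\ x) xor x)

G1 = y /\ x
G2 = ~(G1 xor x) = ~((y /\ x) xor x)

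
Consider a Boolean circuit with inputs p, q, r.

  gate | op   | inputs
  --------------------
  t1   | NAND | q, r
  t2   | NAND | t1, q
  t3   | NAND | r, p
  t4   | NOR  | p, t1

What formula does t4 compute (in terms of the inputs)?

p NOR (q NAND r)

t1 = q NAND r
t4 = p NOR t1 = p NOR (q NAND r)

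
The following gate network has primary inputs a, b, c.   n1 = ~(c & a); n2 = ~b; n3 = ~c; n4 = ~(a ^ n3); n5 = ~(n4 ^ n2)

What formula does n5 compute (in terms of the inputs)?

~((~(a ^ ~c)) ^ ~b)

n2 = ~b
n3 = ~c
n4 = ~(a ^ n3) = ~(a ^ ~c)
n5 = ~(n4 ^ n2) = ~((~(a ^ ~c)) ^ ~b)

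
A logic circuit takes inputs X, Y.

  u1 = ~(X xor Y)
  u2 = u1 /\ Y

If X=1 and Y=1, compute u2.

u1 = ~(1 xor 1) = 1
u2 = 1 /\ 1 = 1

1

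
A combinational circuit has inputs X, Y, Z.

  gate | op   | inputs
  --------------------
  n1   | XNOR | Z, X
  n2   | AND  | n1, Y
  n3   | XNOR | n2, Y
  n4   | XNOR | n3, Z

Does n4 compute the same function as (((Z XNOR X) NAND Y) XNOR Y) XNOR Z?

n1 = Z XNOR X
n2 = n1 AND Y = (Z XNOR X) AND Y
n3 = n2 XNOR Y = ((Z XNOR X) AND Y) XNOR Y
n4 = n3 XNOR Z = (((Z XNOR X) AND Y) XNOR Y) XNOR Z
At X=0, Y=0, Z=0: circuit gives 0, formula gives 1.

No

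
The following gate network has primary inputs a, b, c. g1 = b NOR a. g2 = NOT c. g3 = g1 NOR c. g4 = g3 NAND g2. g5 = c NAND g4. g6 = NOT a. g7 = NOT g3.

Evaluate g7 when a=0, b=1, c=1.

g1 = 1 NOR 0 = 0
g3 = 0 NOR 1 = 0
g7 = NOT 0 = 1

1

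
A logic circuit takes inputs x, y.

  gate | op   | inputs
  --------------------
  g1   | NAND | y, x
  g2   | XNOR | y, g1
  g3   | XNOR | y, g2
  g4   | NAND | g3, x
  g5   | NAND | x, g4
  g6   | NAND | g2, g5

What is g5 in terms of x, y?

x NAND ((y XNOR (y XNOR (y NAND x))) NAND x)

g1 = y NAND x
g2 = y XNOR g1 = y XNOR (y NAND x)
g3 = y XNOR g2 = y XNOR (y XNOR (y NAND x))
g4 = g3 NAND x = (y XNOR (y XNOR (y NAND x))) NAND x
g5 = x NAND g4 = x NAND ((y XNOR (y XNOR (y NAND x))) NAND x)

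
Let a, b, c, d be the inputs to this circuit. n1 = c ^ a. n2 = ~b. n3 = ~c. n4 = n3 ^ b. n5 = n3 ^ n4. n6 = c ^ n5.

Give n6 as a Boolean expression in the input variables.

c ^ (~c ^ (~c ^ b))

n3 = ~c
n4 = n3 ^ b = ~c ^ b
n5 = n3 ^ n4 = ~c ^ (~c ^ b)
n6 = c ^ n5 = c ^ (~c ^ (~c ^ b))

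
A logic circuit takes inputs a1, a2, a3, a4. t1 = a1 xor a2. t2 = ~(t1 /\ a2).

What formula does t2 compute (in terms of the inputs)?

t1 = a1 xor a2
t2 = ~(t1 /\ a2) = ~((a1 xor a2) /\ a2)

~((a1 xor a2) /\ a2)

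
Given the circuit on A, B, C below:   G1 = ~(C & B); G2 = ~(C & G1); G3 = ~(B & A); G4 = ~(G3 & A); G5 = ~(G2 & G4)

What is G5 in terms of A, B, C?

G1 = ~(C & B)
G2 = ~(C & G1) = ~(C & (~(C & B)))
G3 = ~(B & A)
G4 = ~(G3 & A) = ~((~(B & A)) & A)
G5 = ~(G2 & G4) = ~((~(C & (~(C & B)))) & (~((~(B & A)) & A)))

~((~(C & (~(C & B)))) & (~((~(B & A)) & A)))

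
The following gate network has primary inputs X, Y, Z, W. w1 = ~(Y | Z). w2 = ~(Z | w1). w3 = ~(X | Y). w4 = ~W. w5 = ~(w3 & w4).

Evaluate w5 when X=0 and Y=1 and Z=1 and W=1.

1

w3 = ~(0 | 1) = 0
w4 = ~1 = 0
w5 = ~(0 & 0) = 1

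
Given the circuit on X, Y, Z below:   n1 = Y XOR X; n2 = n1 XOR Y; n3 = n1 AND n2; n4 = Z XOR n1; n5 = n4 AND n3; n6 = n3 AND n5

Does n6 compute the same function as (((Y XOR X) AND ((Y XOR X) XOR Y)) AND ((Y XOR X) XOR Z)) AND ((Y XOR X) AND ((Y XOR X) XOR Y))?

n1 = Y XOR X
n2 = n1 XOR Y = (Y XOR X) XOR Y
n3 = n1 AND n2 = (Y XOR X) AND ((Y XOR X) XOR Y)
n4 = Z XOR n1 = Z XOR (Y XOR X)
n5 = n4 AND n3 = (Z XOR (Y XOR X)) AND ((Y XOR X) AND ((Y XOR X) XOR Y))
n6 = n3 AND n5 = ((Y XOR X) AND ((Y XOR X) XOR Y)) AND ((Z XOR (Y XOR X)) AND ((Y XOR X) AND ((Y XOR X) XOR Y)))
At X=0, Y=0, Z=0: circuit gives 0, formula gives 0.
At X=1, Y=0, Z=0: circuit gives 1, formula gives 1.
Agrees on all 8 inputs.

Yes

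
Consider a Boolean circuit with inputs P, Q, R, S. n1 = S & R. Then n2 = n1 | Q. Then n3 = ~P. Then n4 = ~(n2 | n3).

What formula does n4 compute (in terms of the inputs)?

n1 = S & R
n2 = n1 | Q = (S & R) | Q
n3 = ~P
n4 = ~(n2 | n3) = ~(((S & R) | Q) | ~P)

~(((S & R) | Q) | ~P)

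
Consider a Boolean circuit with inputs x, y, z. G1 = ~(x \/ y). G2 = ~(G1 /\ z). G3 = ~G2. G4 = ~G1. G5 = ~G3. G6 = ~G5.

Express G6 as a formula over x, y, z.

~~~(~((~(x \/ y)) /\ z))

G1 = ~(x \/ y)
G2 = ~(G1 /\ z) = ~((~(x \/ y)) /\ z)
G3 = ~G2 = ~(~((~(x \/ y)) /\ z))
G5 = ~G3 = ~~(~((~(x \/ y)) /\ z))
G6 = ~G5 = ~~~(~((~(x \/ y)) /\ z))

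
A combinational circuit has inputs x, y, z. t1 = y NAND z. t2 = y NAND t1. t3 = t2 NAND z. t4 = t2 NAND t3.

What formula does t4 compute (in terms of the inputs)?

(y NAND (y NAND z)) NAND ((y NAND (y NAND z)) NAND z)

t1 = y NAND z
t2 = y NAND t1 = y NAND (y NAND z)
t3 = t2 NAND z = (y NAND (y NAND z)) NAND z
t4 = t2 NAND t3 = (y NAND (y NAND z)) NAND ((y NAND (y NAND z)) NAND z)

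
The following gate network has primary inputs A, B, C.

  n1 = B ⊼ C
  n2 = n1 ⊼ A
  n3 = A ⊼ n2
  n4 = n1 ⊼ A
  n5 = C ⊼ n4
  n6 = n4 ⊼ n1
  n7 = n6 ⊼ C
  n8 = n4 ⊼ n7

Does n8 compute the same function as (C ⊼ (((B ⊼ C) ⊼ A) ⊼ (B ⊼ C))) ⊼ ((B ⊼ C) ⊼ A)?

Yes

n1 = B ⊼ C
n4 = n1 ⊼ A = (B ⊼ C) ⊼ A
n6 = n4 ⊼ n1 = ((B ⊼ C) ⊼ A) ⊼ (B ⊼ C)
n7 = n6 ⊼ C = (((B ⊼ C) ⊼ A) ⊼ (B ⊼ C)) ⊼ C
n8 = n4 ⊼ n7 = ((B ⊼ C) ⊼ A) ⊼ ((((B ⊼ C) ⊼ A) ⊼ (B ⊼ C)) ⊼ C)
At A=0, B=0, C=0: circuit gives 0, formula gives 0.
At A=0, B=1, C=1: circuit gives 1, formula gives 1.
Agrees on all 8 inputs.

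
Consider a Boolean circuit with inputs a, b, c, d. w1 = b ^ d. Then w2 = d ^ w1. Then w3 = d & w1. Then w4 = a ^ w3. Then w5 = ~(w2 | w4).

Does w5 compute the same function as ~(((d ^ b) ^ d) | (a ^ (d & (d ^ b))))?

w1 = b ^ d
w2 = d ^ w1 = d ^ (b ^ d)
w3 = d & w1 = d & (b ^ d)
w4 = a ^ w3 = a ^ (d & (b ^ d))
w5 = ~(w2 | w4) = ~((d ^ (b ^ d)) | (a ^ (d & (b ^ d))))
At a=0, b=0, c=0, d=1: circuit gives 0, formula gives 0.
At a=0, b=0, c=0, d=0: circuit gives 1, formula gives 1.
Agrees on all 16 inputs.

Yes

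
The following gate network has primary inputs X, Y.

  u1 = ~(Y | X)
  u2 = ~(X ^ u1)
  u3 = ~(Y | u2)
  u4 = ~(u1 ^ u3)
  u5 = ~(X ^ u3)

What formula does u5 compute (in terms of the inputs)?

u1 = ~(Y | X)
u2 = ~(X ^ u1) = ~(X ^ (~(Y | X)))
u3 = ~(Y | u2) = ~(Y | (~(X ^ (~(Y | X)))))
u5 = ~(X ^ u3) = ~(X ^ (~(Y | (~(X ^ (~(Y | X)))))))

~(X ^ (~(Y | (~(X ^ (~(Y | X)))))))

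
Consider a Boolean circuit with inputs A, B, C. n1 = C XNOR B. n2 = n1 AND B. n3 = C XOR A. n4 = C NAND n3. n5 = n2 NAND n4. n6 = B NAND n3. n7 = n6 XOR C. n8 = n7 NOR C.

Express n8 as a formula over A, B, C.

n3 = C XOR A
n6 = B NAND n3 = B NAND (C XOR A)
n7 = n6 XOR C = (B NAND (C XOR A)) XOR C
n8 = n7 NOR C = ((B NAND (C XOR A)) XOR C) NOR C

((B NAND (C XOR A)) XOR C) NOR C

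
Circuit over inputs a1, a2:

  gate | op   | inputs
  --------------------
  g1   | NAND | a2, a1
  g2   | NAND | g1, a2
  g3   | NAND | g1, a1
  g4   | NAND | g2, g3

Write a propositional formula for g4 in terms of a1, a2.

g1 = a2 NAND a1
g2 = g1 NAND a2 = (a2 NAND a1) NAND a2
g3 = g1 NAND a1 = (a2 NAND a1) NAND a1
g4 = g2 NAND g3 = ((a2 NAND a1) NAND a2) NAND ((a2 NAND a1) NAND a1)

((a2 NAND a1) NAND a2) NAND ((a2 NAND a1) NAND a1)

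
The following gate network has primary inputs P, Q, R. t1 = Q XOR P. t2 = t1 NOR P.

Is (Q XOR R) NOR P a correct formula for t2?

No

t1 = Q XOR P
t2 = t1 NOR P = (Q XOR P) NOR P
At P=0, Q=0, R=1: circuit gives 1, formula gives 0.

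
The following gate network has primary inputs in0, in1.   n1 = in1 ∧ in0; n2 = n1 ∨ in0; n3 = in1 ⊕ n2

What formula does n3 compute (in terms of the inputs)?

in1 ⊕ ((in1 ∧ in0) ∨ in0)

n1 = in1 ∧ in0
n2 = n1 ∨ in0 = (in1 ∧ in0) ∨ in0
n3 = in1 ⊕ n2 = in1 ⊕ ((in1 ∧ in0) ∨ in0)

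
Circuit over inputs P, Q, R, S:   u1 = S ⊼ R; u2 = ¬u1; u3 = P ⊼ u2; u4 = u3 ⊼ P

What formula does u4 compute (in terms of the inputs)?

u1 = S ⊼ R
u2 = ¬u1 = ¬(S ⊼ R)
u3 = P ⊼ u2 = P ⊼ ¬(S ⊼ R)
u4 = u3 ⊼ P = (P ⊼ ¬(S ⊼ R)) ⊼ P

(P ⊼ ¬(S ⊼ R)) ⊼ P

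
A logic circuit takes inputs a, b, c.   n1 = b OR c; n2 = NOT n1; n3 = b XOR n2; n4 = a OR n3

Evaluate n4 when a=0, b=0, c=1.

0

n1 = 0 OR 1 = 1
n2 = NOT 1 = 0
n3 = 0 XOR 0 = 0
n4 = 0 OR 0 = 0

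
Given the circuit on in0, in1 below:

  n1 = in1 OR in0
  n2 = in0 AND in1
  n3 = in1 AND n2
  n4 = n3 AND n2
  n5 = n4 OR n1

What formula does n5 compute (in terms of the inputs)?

((in1 AND (in0 AND in1)) AND (in0 AND in1)) OR (in1 OR in0)

n1 = in1 OR in0
n2 = in0 AND in1
n3 = in1 AND n2 = in1 AND (in0 AND in1)
n4 = n3 AND n2 = (in1 AND (in0 AND in1)) AND (in0 AND in1)
n5 = n4 OR n1 = ((in1 AND (in0 AND in1)) AND (in0 AND in1)) OR (in1 OR in0)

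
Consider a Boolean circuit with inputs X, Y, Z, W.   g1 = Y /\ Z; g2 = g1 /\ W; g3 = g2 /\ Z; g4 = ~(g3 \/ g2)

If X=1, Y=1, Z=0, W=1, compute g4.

g1 = 1 /\ 0 = 0
g2 = 0 /\ 1 = 0
g3 = 0 /\ 0 = 0
g4 = ~(0 \/ 0) = 1

1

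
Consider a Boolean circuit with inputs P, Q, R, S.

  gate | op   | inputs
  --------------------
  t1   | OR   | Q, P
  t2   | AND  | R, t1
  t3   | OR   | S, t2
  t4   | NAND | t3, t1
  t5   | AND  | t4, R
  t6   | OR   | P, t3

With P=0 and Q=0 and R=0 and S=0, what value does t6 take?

t1 = 0 OR 0 = 0
t2 = 0 AND 0 = 0
t3 = 0 OR 0 = 0
t6 = 0 OR 0 = 0

0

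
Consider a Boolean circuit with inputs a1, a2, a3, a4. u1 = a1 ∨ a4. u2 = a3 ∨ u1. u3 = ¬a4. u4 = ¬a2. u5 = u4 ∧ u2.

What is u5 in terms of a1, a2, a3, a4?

¬a2 ∧ (a3 ∨ (a1 ∨ a4))

u1 = a1 ∨ a4
u2 = a3 ∨ u1 = a3 ∨ (a1 ∨ a4)
u4 = ¬a2
u5 = u4 ∧ u2 = ¬a2 ∧ (a3 ∨ (a1 ∨ a4))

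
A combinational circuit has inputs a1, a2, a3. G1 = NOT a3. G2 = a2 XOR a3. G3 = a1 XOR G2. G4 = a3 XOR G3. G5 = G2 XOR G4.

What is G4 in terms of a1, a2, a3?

a3 XOR (a1 XOR (a2 XOR a3))

G2 = a2 XOR a3
G3 = a1 XOR G2 = a1 XOR (a2 XOR a3)
G4 = a3 XOR G3 = a3 XOR (a1 XOR (a2 XOR a3))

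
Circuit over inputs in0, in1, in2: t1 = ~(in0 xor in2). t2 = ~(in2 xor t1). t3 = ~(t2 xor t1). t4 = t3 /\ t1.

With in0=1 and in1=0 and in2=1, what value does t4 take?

t1 = ~(1 xor 1) = 1
t2 = ~(1 xor 1) = 1
t3 = ~(1 xor 1) = 1
t4 = 1 /\ 1 = 1

1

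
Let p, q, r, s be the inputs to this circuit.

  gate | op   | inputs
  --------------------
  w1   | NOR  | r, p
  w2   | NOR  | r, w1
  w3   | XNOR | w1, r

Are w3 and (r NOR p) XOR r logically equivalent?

w1 = r NOR p
w3 = w1 XNOR r = (r NOR p) XNOR r
At p=0, q=0, r=0, s=0: circuit gives 0, formula gives 1.

No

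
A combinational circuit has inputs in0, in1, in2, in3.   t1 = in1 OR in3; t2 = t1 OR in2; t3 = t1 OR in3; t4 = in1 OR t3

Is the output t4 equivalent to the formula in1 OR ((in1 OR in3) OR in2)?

No

t1 = in1 OR in3
t3 = t1 OR in3 = (in1 OR in3) OR in3
t4 = in1 OR t3 = in1 OR ((in1 OR in3) OR in3)
At in0=0, in1=0, in2=1, in3=0: circuit gives 0, formula gives 1.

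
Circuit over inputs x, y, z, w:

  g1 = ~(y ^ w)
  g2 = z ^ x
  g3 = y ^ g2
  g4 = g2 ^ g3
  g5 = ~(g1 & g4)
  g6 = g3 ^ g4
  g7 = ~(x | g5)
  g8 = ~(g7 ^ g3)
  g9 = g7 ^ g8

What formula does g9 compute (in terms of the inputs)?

g1 = ~(y ^ w)
g2 = z ^ x
g3 = y ^ g2 = y ^ (z ^ x)
g4 = g2 ^ g3 = (z ^ x) ^ (y ^ (z ^ x))
g5 = ~(g1 & g4) = ~((~(y ^ w)) & ((z ^ x) ^ (y ^ (z ^ x))))
g7 = ~(x | g5) = ~(x | (~((~(y ^ w)) & ((z ^ x) ^ (y ^ (z ^ x))))))
g8 = ~(g7 ^ g3) = ~((~(x | (~((~(y ^ w)) & ((z ^ x) ^ (y ^ (z ^ x))))))) ^ (y ^ (z ^ x)))
g9 = g7 ^ g8 = (~(x | (~((~(y ^ w)) & ((z ^ x) ^ (y ^ (z ^ x))))))) ^ (~((~(x | (~((~(y ^ w)) & ((z ^ x) ^ (y ^ (z ^ x))))))) ^ (y ^ (z ^ x))))

(~(x | (~((~(y ^ w)) & ((z ^ x) ^ (y ^ (z ^ x))))))) ^ (~((~(x | (~((~(y ^ w)) & ((z ^ x) ^ (y ^ (z ^ x))))))) ^ (y ^ (z ^ x))))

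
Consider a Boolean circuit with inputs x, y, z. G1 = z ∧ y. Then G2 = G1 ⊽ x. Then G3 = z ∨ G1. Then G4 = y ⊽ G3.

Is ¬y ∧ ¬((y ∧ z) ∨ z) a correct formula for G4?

Yes

G1 = z ∧ y
G3 = z ∨ G1 = z ∨ (z ∧ y)
G4 = y ⊽ G3 = y ⊽ (z ∨ (z ∧ y))
At x=0, y=0, z=1: circuit gives 0, formula gives 0.
At x=0, y=0, z=0: circuit gives 1, formula gives 1.
Agrees on all 8 inputs.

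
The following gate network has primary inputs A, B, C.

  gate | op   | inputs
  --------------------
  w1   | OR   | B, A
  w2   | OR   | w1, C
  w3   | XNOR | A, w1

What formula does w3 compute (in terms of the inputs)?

A XNOR (B OR A)

w1 = B OR A
w3 = A XNOR w1 = A XNOR (B OR A)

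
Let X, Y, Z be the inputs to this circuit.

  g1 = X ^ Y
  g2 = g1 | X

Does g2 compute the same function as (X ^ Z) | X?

g1 = X ^ Y
g2 = g1 | X = (X ^ Y) | X
At X=0, Y=0, Z=1: circuit gives 0, formula gives 1.

No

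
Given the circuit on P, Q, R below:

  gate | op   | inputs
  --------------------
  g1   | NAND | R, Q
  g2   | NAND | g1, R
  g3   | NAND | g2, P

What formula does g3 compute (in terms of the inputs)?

g1 = R NAND Q
g2 = g1 NAND R = (R NAND Q) NAND R
g3 = g2 NAND P = ((R NAND Q) NAND R) NAND P

((R NAND Q) NAND R) NAND P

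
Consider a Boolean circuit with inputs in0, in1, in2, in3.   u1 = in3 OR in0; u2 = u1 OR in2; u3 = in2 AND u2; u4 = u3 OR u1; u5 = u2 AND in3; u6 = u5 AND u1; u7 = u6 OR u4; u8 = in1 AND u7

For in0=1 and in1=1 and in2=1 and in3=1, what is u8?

1

u1 = 1 OR 1 = 1
u2 = 1 OR 1 = 1
u3 = 1 AND 1 = 1
u4 = 1 OR 1 = 1
u5 = 1 AND 1 = 1
u6 = 1 AND 1 = 1
u7 = 1 OR 1 = 1
u8 = 1 AND 1 = 1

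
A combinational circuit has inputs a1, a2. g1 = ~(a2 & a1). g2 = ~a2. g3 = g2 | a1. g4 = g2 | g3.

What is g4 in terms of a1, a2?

~a2 | (~a2 | a1)

g2 = ~a2
g3 = g2 | a1 = ~a2 | a1
g4 = g2 | g3 = ~a2 | (~a2 | a1)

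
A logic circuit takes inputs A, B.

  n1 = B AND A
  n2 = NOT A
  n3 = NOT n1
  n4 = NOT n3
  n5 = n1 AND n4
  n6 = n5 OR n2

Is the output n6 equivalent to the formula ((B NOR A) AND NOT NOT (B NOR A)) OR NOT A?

n1 = B AND A
n2 = NOT A
n3 = NOT n1 = NOT (B AND A)
n4 = NOT n3 = NOT NOT (B AND A)
n5 = n1 AND n4 = (B AND A) AND NOT NOT (B AND A)
n6 = n5 OR n2 = ((B AND A) AND NOT NOT (B AND A)) OR NOT A
At A=1, B=1: circuit gives 1, formula gives 0.

No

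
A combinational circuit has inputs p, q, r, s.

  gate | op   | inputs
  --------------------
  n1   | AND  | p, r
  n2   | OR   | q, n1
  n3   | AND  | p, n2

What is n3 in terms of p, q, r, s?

p AND (q OR (p AND r))

n1 = p AND r
n2 = q OR n1 = q OR (p AND r)
n3 = p AND n2 = p AND (q OR (p AND r))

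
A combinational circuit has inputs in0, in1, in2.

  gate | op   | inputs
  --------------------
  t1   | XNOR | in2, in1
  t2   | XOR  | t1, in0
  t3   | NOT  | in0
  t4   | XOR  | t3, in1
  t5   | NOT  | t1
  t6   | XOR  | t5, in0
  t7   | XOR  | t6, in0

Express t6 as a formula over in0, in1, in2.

NOT (in2 XNOR in1) XOR in0

t1 = in2 XNOR in1
t5 = NOT t1 = NOT (in2 XNOR in1)
t6 = t5 XOR in0 = NOT (in2 XNOR in1) XOR in0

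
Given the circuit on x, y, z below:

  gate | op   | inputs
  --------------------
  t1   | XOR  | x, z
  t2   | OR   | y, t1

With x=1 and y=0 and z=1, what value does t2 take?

t1 = 1 XOR 1 = 0
t2 = 0 OR 0 = 0

0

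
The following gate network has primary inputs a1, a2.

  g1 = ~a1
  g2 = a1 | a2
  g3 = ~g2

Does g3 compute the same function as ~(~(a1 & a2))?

No

g2 = a1 | a2
g3 = ~g2 = ~(a1 | a2)
At a1=0, a2=0: circuit gives 1, formula gives 0.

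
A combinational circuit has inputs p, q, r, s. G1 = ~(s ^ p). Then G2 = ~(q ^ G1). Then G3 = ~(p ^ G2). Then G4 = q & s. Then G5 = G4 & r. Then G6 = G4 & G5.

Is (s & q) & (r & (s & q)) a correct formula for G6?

G4 = q & s
G5 = G4 & r = (q & s) & r
G6 = G4 & G5 = (q & s) & ((q & s) & r)
At p=0, q=0, r=0, s=0: circuit gives 0, formula gives 0.
At p=0, q=1, r=1, s=1: circuit gives 1, formula gives 1.
Agrees on all 16 inputs.

Yes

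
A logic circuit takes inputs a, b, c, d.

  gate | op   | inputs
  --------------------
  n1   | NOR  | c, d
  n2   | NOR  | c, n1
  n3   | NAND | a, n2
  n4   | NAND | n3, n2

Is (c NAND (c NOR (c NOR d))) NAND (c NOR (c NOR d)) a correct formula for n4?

No

n1 = c NOR d
n2 = c NOR n1 = c NOR (c NOR d)
n3 = a NAND n2 = a NAND (c NOR (c NOR d))
n4 = n3 NAND n2 = (a NAND (c NOR (c NOR d))) NAND (c NOR (c NOR d))
At a=1, b=0, c=0, d=1: circuit gives 1, formula gives 0.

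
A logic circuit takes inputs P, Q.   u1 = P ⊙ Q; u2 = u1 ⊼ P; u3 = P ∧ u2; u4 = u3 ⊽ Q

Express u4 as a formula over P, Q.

u1 = P ⊙ Q
u2 = u1 ⊼ P = (P ⊙ Q) ⊼ P
u3 = P ∧ u2 = P ∧ ((P ⊙ Q) ⊼ P)
u4 = u3 ⊽ Q = (P ∧ ((P ⊙ Q) ⊼ P)) ⊽ Q

(P ∧ ((P ⊙ Q) ⊼ P)) ⊽ Q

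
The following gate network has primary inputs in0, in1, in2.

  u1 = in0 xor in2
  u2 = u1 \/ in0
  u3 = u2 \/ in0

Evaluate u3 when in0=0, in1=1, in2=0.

0

u1 = 0 xor 0 = 0
u2 = 0 \/ 0 = 0
u3 = 0 \/ 0 = 0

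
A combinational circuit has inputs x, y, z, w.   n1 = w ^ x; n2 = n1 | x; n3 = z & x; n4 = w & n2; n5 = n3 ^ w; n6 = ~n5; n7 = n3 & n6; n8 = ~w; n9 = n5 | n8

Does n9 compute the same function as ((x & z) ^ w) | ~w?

Yes

n3 = z & x
n5 = n3 ^ w = (z & x) ^ w
n8 = ~w
n9 = n5 | n8 = ((z & x) ^ w) | ~w
At x=1, y=0, z=1, w=1: circuit gives 0, formula gives 0.
At x=0, y=0, z=0, w=0: circuit gives 1, formula gives 1.
Agrees on all 16 inputs.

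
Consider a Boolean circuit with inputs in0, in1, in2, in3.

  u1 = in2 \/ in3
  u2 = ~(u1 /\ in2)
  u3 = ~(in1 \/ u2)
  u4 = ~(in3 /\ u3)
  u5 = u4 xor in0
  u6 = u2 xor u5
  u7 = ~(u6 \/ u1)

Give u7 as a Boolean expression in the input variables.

~(((~((in2 \/ in3) /\ in2)) xor ((~(in3 /\ (~(in1 \/ (~((in2 \/ in3) /\ in2)))))) xor in0)) \/ (in2 \/ in3))

u1 = in2 \/ in3
u2 = ~(u1 /\ in2) = ~((in2 \/ in3) /\ in2)
u3 = ~(in1 \/ u2) = ~(in1 \/ (~((in2 \/ in3) /\ in2)))
u4 = ~(in3 /\ u3) = ~(in3 /\ (~(in1 \/ (~((in2 \/ in3) /\ in2)))))
u5 = u4 xor in0 = (~(in3 /\ (~(in1 \/ (~((in2 \/ in3) /\ in2)))))) xor in0
u6 = u2 xor u5 = (~((in2 \/ in3) /\ in2)) xor ((~(in3 /\ (~(in1 \/ (~((in2 \/ in3) /\ in2)))))) xor in0)
u7 = ~(u6 \/ u1) = ~(((~((in2 \/ in3) /\ in2)) xor ((~(in3 /\ (~(in1 \/ (~((in2 \/ in3) /\ in2)))))) xor in0)) \/ (in2 \/ in3))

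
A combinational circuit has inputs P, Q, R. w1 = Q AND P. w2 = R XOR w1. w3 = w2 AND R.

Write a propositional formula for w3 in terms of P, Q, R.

(R XOR (Q AND P)) AND R

w1 = Q AND P
w2 = R XOR w1 = R XOR (Q AND P)
w3 = w2 AND R = (R XOR (Q AND P)) AND R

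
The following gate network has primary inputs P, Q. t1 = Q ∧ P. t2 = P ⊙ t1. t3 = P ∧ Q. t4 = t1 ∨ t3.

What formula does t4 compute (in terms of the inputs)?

t1 = Q ∧ P
t3 = P ∧ Q
t4 = t1 ∨ t3 = (Q ∧ P) ∨ (P ∧ Q)

(Q ∧ P) ∨ (P ∧ Q)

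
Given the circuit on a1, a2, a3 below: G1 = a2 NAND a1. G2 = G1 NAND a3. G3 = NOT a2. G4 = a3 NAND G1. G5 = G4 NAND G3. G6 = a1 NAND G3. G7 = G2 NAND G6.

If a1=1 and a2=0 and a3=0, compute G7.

G1 = 0 NAND 1 = 1
G2 = 1 NAND 0 = 1
G3 = NOT 0 = 1
G6 = 1 NAND 1 = 0
G7 = 1 NAND 0 = 1

1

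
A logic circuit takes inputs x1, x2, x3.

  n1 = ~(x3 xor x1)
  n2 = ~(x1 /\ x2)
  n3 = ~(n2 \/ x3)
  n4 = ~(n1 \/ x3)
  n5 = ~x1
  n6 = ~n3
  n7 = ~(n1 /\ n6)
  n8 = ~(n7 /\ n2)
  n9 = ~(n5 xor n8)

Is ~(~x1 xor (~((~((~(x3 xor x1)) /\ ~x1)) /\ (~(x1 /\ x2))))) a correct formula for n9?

n1 = ~(x3 xor x1)
n2 = ~(x1 /\ x2)
n3 = ~(n2 \/ x3) = ~((~(x1 /\ x2)) \/ x3)
n5 = ~x1
n6 = ~n3 = ~(~((~(x1 /\ x2)) \/ x3))
n7 = ~(n1 /\ n6) = ~((~(x3 xor x1)) /\ ~(~((~(x1 /\ x2)) \/ x3)))
n8 = ~(n7 /\ n2) = ~((~((~(x3 xor x1)) /\ ~(~((~(x1 /\ x2)) \/ x3)))) /\ (~(x1 /\ x2)))
n9 = ~(n5 xor n8) = ~(~x1 xor (~((~((~(x3 xor x1)) /\ ~(~((~(x1 /\ x2)) \/ x3)))) /\ (~(x1 /\ x2)))))
At x1=1, x2=0, x3=1: circuit gives 0, formula gives 1.

No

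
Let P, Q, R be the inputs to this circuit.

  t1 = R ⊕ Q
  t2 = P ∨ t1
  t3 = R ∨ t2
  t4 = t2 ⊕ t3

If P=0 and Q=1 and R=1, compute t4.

1

t1 = 1 ⊕ 1 = 0
t2 = 0 ∨ 0 = 0
t3 = 1 ∨ 0 = 1
t4 = 0 ⊕ 1 = 1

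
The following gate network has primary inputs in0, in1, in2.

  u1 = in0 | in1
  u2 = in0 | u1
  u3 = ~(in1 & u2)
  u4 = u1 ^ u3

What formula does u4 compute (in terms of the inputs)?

u1 = in0 | in1
u2 = in0 | u1 = in0 | (in0 | in1)
u3 = ~(in1 & u2) = ~(in1 & (in0 | (in0 | in1)))
u4 = u1 ^ u3 = (in0 | in1) ^ (~(in1 & (in0 | (in0 | in1))))

(in0 | in1) ^ (~(in1 & (in0 | (in0 | in1))))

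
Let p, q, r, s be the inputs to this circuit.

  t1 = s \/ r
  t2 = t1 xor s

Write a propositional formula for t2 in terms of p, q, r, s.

(s \/ r) xor s

t1 = s \/ r
t2 = t1 xor s = (s \/ r) xor s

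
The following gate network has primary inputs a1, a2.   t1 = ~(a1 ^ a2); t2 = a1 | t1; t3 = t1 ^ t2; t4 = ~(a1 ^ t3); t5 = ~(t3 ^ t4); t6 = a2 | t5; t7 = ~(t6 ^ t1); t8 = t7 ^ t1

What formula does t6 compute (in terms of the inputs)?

a2 | (~(((~(a1 ^ a2)) ^ (a1 | (~(a1 ^ a2)))) ^ (~(a1 ^ ((~(a1 ^ a2)) ^ (a1 | (~(a1 ^ a2))))))))

t1 = ~(a1 ^ a2)
t2 = a1 | t1 = a1 | (~(a1 ^ a2))
t3 = t1 ^ t2 = (~(a1 ^ a2)) ^ (a1 | (~(a1 ^ a2)))
t4 = ~(a1 ^ t3) = ~(a1 ^ ((~(a1 ^ a2)) ^ (a1 | (~(a1 ^ a2)))))
t5 = ~(t3 ^ t4) = ~(((~(a1 ^ a2)) ^ (a1 | (~(a1 ^ a2)))) ^ (~(a1 ^ ((~(a1 ^ a2)) ^ (a1 | (~(a1 ^ a2)))))))
t6 = a2 | t5 = a2 | (~(((~(a1 ^ a2)) ^ (a1 | (~(a1 ^ a2)))) ^ (~(a1 ^ ((~(a1 ^ a2)) ^ (a1 | (~(a1 ^ a2))))))))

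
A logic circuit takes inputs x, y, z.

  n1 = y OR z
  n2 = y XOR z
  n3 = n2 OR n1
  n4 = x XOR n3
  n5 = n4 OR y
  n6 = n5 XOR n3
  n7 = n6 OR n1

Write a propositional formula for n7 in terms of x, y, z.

n1 = y OR z
n2 = y XOR z
n3 = n2 OR n1 = (y XOR z) OR (y OR z)
n4 = x XOR n3 = x XOR ((y XOR z) OR (y OR z))
n5 = n4 OR y = (x XOR ((y XOR z) OR (y OR z))) OR y
n6 = n5 XOR n3 = ((x XOR ((y XOR z) OR (y OR z))) OR y) XOR ((y XOR z) OR (y OR z))
n7 = n6 OR n1 = (((x XOR ((y XOR z) OR (y OR z))) OR y) XOR ((y XOR z) OR (y OR z))) OR (y OR z)

(((x XOR ((y XOR z) OR (y OR z))) OR y) XOR ((y XOR z) OR (y OR z))) OR (y OR z)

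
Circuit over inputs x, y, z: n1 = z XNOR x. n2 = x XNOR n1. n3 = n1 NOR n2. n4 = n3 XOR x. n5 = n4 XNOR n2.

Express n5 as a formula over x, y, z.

n1 = z XNOR x
n2 = x XNOR n1 = x XNOR (z XNOR x)
n3 = n1 NOR n2 = (z XNOR x) NOR (x XNOR (z XNOR x))
n4 = n3 XOR x = ((z XNOR x) NOR (x XNOR (z XNOR x))) XOR x
n5 = n4 XNOR n2 = (((z XNOR x) NOR (x XNOR (z XNOR x))) XOR x) XNOR (x XNOR (z XNOR x))

(((z XNOR x) NOR (x XNOR (z XNOR x))) XOR x) XNOR (x XNOR (z XNOR x))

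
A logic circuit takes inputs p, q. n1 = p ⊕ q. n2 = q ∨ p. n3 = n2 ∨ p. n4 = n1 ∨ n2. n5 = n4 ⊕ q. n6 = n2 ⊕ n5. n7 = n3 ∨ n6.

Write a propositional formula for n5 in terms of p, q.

((p ⊕ q) ∨ (q ∨ p)) ⊕ q

n1 = p ⊕ q
n2 = q ∨ p
n4 = n1 ∨ n2 = (p ⊕ q) ∨ (q ∨ p)
n5 = n4 ⊕ q = ((p ⊕ q) ∨ (q ∨ p)) ⊕ q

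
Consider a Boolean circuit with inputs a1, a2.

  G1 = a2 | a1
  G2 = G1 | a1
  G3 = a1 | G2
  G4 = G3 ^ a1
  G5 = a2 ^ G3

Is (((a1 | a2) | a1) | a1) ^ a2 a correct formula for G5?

Yes

G1 = a2 | a1
G2 = G1 | a1 = (a2 | a1) | a1
G3 = a1 | G2 = a1 | ((a2 | a1) | a1)
G5 = a2 ^ G3 = a2 ^ (a1 | ((a2 | a1) | a1))
At a1=0, a2=0: circuit gives 0, formula gives 0.
At a1=1, a2=0: circuit gives 1, formula gives 1.
Agrees on all 4 inputs.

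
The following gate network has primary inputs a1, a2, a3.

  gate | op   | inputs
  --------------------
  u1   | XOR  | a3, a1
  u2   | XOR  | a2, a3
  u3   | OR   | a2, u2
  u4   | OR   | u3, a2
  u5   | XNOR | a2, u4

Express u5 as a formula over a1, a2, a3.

a2 XNOR ((a2 OR (a2 XOR a3)) OR a2)

u2 = a2 XOR a3
u3 = a2 OR u2 = a2 OR (a2 XOR a3)
u4 = u3 OR a2 = (a2 OR (a2 XOR a3)) OR a2
u5 = a2 XNOR u4 = a2 XNOR ((a2 OR (a2 XOR a3)) OR a2)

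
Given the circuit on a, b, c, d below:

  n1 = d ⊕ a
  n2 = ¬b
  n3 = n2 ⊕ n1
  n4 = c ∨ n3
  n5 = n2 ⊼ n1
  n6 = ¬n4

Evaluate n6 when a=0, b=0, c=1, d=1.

n1 = 1 ⊕ 0 = 1
n2 = ¬0 = 1
n3 = 1 ⊕ 1 = 0
n4 = 1 ∨ 0 = 1
n6 = ¬1 = 0

0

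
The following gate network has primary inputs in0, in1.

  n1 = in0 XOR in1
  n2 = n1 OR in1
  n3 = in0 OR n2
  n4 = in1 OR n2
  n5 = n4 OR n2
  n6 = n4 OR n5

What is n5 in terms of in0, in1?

n1 = in0 XOR in1
n2 = n1 OR in1 = (in0 XOR in1) OR in1
n4 = in1 OR n2 = in1 OR ((in0 XOR in1) OR in1)
n5 = n4 OR n2 = (in1 OR ((in0 XOR in1) OR in1)) OR ((in0 XOR in1) OR in1)

(in1 OR ((in0 XOR in1) OR in1)) OR ((in0 XOR in1) OR in1)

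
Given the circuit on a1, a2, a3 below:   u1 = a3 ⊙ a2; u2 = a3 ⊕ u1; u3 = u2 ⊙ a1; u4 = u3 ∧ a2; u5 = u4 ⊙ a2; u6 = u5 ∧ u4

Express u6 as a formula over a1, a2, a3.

u1 = a3 ⊙ a2
u2 = a3 ⊕ u1 = a3 ⊕ (a3 ⊙ a2)
u3 = u2 ⊙ a1 = (a3 ⊕ (a3 ⊙ a2)) ⊙ a1
u4 = u3 ∧ a2 = ((a3 ⊕ (a3 ⊙ a2)) ⊙ a1) ∧ a2
u5 = u4 ⊙ a2 = (((a3 ⊕ (a3 ⊙ a2)) ⊙ a1) ∧ a2) ⊙ a2
u6 = u5 ∧ u4 = ((((a3 ⊕ (a3 ⊙ a2)) ⊙ a1) ∧ a2) ⊙ a2) ∧ (((a3 ⊕ (a3 ⊙ a2)) ⊙ a1) ∧ a2)

((((a3 ⊕ (a3 ⊙ a2)) ⊙ a1) ∧ a2) ⊙ a2) ∧ (((a3 ⊕ (a3 ⊙ a2)) ⊙ a1) ∧ a2)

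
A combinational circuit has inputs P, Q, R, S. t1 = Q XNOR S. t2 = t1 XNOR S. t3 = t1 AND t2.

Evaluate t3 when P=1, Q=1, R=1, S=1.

1

t1 = 1 XNOR 1 = 1
t2 = 1 XNOR 1 = 1
t3 = 1 AND 1 = 1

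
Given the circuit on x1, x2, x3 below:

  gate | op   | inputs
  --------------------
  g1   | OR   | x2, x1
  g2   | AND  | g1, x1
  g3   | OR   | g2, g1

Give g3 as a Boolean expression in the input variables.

((x2 OR x1) AND x1) OR (x2 OR x1)

g1 = x2 OR x1
g2 = g1 AND x1 = (x2 OR x1) AND x1
g3 = g2 OR g1 = ((x2 OR x1) AND x1) OR (x2 OR x1)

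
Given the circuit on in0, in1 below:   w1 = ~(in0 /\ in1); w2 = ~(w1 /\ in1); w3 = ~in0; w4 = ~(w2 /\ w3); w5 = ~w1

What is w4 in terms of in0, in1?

w1 = ~(in0 /\ in1)
w2 = ~(w1 /\ in1) = ~((~(in0 /\ in1)) /\ in1)
w3 = ~in0
w4 = ~(w2 /\ w3) = ~((~((~(in0 /\ in1)) /\ in1)) /\ ~in0)

~((~((~(in0 /\ in1)) /\ in1)) /\ ~in0)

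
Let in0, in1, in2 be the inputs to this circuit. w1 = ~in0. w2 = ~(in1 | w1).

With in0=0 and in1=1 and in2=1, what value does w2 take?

w1 = ~0 = 1
w2 = ~(1 | 1) = 0

0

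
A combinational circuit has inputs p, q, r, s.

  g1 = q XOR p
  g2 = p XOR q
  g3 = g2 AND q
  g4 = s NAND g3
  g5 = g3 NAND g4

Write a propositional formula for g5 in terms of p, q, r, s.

g2 = p XOR q
g3 = g2 AND q = (p XOR q) AND q
g4 = s NAND g3 = s NAND ((p XOR q) AND q)
g5 = g3 NAND g4 = ((p XOR q) AND q) NAND (s NAND ((p XOR q) AND q))

((p XOR q) AND q) NAND (s NAND ((p XOR q) AND q))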